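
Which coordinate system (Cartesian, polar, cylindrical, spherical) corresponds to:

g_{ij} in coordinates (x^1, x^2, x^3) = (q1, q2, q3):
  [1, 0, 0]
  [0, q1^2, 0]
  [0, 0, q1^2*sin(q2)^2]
The line element ds^2 = dq1^2 + q1^2 dq2^2 + q1^2 sin(q2)^2 dq3^2 is dr^2 + r^2 dθ^2 + r^2 sin(θ)^2 dφ^2 with q1 = r, q2 = θ, q3 = φ.
spherical coordinates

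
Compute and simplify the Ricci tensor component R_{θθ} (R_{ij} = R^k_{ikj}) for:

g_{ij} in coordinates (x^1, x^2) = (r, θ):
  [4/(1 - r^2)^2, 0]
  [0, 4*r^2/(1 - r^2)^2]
Non-zero Christoffel symbols (Γ^k_{ij} = Γ^k_{ji}):
Γ^r_{r r} = 2*r/(1 - r^2)
Γ^r_{θ θ} = (r^3 + r)/(r^2 - 1)
Γ^θ_{r θ} = (-r^2 - 1)/(r^3 - r)
R^r_{θ r θ} = ∂_r Γ^r_{θ θ} - ∂_θ Γ^r_{θ r} + Γ^r_{r m} Γ^m_{θ θ} - Γ^r_{θ m} Γ^m_{θ r}
  = ((r^4 - 4*r^2 - 1)/(r^2 - 1)^2) - (0) + (-2*r^2*(r^2 + 1)/(r^2 - 1)^2) - (-(r^2 + 1)^2/(r^2 - 1)^2) = -4*r^2/(r^2 - 1)^2
R^θ_{θ θ θ} = 0 (a repeated index in an antisymmetric pair)
R_{θθ} = R^r_{θ r θ} + R^θ_{θ θ θ} = (-4*r^2/(r^2 - 1)^2) + (0) = -4*r^2/(r^2 - 1)^2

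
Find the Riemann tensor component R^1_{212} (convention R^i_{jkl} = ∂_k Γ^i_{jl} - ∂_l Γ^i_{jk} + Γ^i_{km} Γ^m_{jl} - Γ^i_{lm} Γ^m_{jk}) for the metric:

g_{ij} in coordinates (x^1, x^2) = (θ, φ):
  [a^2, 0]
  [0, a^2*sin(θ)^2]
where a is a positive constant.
Non-zero Christoffel symbols (Γ^k_{ij} = Γ^k_{ji}):
Γ^θ_{φ φ} = -sin(2*θ)/2
Γ^φ_{θ φ} = 1/tan(θ)
R^θ_{φ θ φ} = ∂_θ Γ^θ_{φ φ} - ∂_φ Γ^θ_{φ θ} + Γ^θ_{θ m} Γ^m_{φ φ} - Γ^θ_{φ m} Γ^m_{φ θ}
  = (-cos(2*θ)) - (0) + (0) - (-cos(θ)^2) = sin(θ)^2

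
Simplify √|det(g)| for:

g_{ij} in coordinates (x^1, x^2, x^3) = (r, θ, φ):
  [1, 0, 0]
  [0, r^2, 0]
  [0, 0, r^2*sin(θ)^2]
det(g) = r^4*sin(θ)^2
√|det(g)| = r^2*sin(θ) (taking 0 < θ < π so that |sin(θ)| = sin(θ))
Volume element: dV = r^2*sin(θ) dr dθ dφ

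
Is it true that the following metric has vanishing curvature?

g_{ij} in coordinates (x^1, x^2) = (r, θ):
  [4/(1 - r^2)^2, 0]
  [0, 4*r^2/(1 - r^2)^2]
Non-zero Christoffel symbols:
Γ^r_{r r} = 2*r/(1 - r^2)
Γ^r_{θ θ} = (r^3 + r)/(r^2 - 1)
Γ^θ_{r θ} = (-r^2 - 1)/(r^3 - r)
Ricci tensor: R_{rr} = -4/(r^2 - 1)^2, R_{rθ} = 0, R_{θθ} = -4*r^2/(r^2 - 1)^2
The Ricci tensor is non-zero, so the Riemann tensor is non-zero: not flat.
No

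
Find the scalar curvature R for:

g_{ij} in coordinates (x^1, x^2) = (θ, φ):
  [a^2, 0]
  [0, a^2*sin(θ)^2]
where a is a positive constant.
Non-zero Christoffel symbols (Γ^k_{ij} = Γ^k_{ji}):
Γ^θ_{φ φ} = -sin(2*θ)/2
Γ^φ_{θ φ} = 1/tan(θ)
Ricci tensor (R_{ij} = R^k_{ikj}): R_{θθ} = 1, R_{θφ} = 0, R_{φφ} = sin(θ)^2
Inverse metric: g^{θθ} = 1/a^2, g^{φφ} = 1/(a^2*sin(θ)^2)
R = g^{ij} R_{ij} = (1/a^2)(1) + (1/(a^2*sin(θ)^2))(sin(θ)^2) = 2/a^2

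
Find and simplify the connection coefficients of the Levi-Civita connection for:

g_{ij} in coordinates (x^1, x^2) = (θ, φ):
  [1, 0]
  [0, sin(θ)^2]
Using Γ^k_{ij} = (1/2) g^{km} (∂_i g_{mj} + ∂_j g_{mi} - ∂_m g_{ij}); the metric is diagonal, so only the m = k term contributes.
Non-zero symbols (using the symmetry Γ^k_{ij} = Γ^k_{ji}):
Γ^θ_{φ φ} = (1/2) g^{θθ} (∂_φ g_{θφ} + ∂_φ g_{θφ} - ∂_θ g_{φφ}) = (1/2)(1)((0) + (0) - (sin(2*θ))) = -sin(2*θ)/2
Γ^φ_{θ φ} = (1/2) g^{φφ} (∂_θ g_{φφ} + ∂_φ g_{φθ} - ∂_φ g_{θφ}) = (1/2)(1/sin(θ)^2)((sin(2*θ)) + (0) - (0)) = 1/tan(θ)
All other Christoffel symbols are zero.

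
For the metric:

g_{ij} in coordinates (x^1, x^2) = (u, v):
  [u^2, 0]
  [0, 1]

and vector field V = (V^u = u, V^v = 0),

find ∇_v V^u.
Non-zero Christoffel symbols:
Γ^u_{u u} = 1/u
∇_v V^u = ∂_v V^u + Γ^u_{v j} V^j
  = (0) + (0)(u) + (0)(0)
  = 0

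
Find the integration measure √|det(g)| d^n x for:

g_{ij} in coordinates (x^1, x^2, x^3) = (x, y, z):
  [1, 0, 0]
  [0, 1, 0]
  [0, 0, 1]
det(g) = 1
√|det(g)| = 1
Volume element: dV = 1 dx dy dz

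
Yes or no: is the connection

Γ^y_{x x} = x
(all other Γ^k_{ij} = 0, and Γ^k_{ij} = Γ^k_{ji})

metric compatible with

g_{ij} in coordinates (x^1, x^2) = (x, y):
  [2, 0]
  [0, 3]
Using ∇_k g_{ij} = ∂_k g_{ij} - Γ^m_{ki} g_{mj} - Γ^m_{kj} g_{im}:
∇_x g_{xy} = (0) - (3*x) - (0) = -3*x ≠ 0
So the connection is not metric compatible (it is not the Levi-Civita connection).
No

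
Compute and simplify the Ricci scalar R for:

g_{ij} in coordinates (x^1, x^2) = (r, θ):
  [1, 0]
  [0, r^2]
Non-zero Christoffel symbols (Γ^k_{ij} = Γ^k_{ji}):
Γ^r_{θ θ} = -r
Γ^θ_{r θ} = 1/r
Ricci tensor (R_{ij} = R^k_{ikj}): R_{rr} = 0, R_{rθ} = 0, R_{θθ} = 0
Inverse metric: g^{rr} = 1, g^{θθ} = 1/r^2
R = g^{ij} R_{ij} = (1)(0) + (1/r^2)(0) = 0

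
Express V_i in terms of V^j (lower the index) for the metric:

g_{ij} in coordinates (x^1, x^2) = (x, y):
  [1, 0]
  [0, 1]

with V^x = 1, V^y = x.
V_i = g_{ij} V^j:
V_x = (1)(1) + (0)(x) = 1
V_y = (0)(1) + (1)(x) = x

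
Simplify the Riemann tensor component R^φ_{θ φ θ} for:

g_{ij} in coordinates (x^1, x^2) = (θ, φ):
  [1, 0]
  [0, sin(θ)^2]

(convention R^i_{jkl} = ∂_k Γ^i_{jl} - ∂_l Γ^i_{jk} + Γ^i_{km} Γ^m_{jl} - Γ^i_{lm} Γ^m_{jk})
Non-zero Christoffel symbols (Γ^k_{ij} = Γ^k_{ji}):
Γ^θ_{φ φ} = -sin(2*θ)/2
Γ^φ_{θ φ} = 1/tan(θ)
R^φ_{θ φ θ} = ∂_φ Γ^φ_{θ θ} - ∂_θ Γ^φ_{θ φ} + Γ^φ_{φ m} Γ^m_{θ θ} - Γ^φ_{θ m} Γ^m_{θ φ}
  = (0) - (-1/sin(θ)^2) + (0) - (1/tan(θ)^2) = 1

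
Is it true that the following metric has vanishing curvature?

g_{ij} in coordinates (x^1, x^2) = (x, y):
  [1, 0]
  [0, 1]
All metric components are constant, so every Christoffel symbol vanishes and R^i_{jkl} = 0.
Yes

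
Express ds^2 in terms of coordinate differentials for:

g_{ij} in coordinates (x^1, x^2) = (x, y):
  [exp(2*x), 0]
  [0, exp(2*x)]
ds^2 = g_{ij} dx^i dx^j; only the non-zero components contribute.
ds^2 = exp(2*x) dx^2 + exp(2*x) dy^2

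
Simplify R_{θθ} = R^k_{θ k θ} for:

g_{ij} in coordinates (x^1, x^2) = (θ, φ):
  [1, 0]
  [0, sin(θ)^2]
Non-zero Christoffel symbols (Γ^k_{ij} = Γ^k_{ji}):
Γ^θ_{φ φ} = -sin(2*θ)/2
Γ^φ_{θ φ} = 1/tan(θ)
R^θ_{θ θ θ} = 0 (a repeated index in an antisymmetric pair)
R^φ_{θ φ θ} = ∂_φ Γ^φ_{θ θ} - ∂_θ Γ^φ_{θ φ} + Γ^φ_{φ m} Γ^m_{θ θ} - Γ^φ_{θ m} Γ^m_{θ φ}
  = (0) - (-1/sin(θ)^2) + (0) - (1/tan(θ)^2) = 1
R_{θθ} = R^θ_{θ θ θ} + R^φ_{θ φ θ} = (0) + (1) = 1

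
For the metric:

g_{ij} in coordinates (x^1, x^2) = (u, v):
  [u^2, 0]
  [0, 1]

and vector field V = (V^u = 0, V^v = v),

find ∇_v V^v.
Non-zero Christoffel symbols:
Γ^u_{u u} = 1/u
∇_v V^v = ∂_v V^v + Γ^v_{v j} V^j
  = (1) + (0)(0) + (0)(v)
  = 1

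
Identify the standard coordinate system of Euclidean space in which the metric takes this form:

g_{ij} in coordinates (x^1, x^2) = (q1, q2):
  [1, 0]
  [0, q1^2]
The line element ds^2 = dq1^2 + q1^2 dq2^2 is dr^2 + r^2 dθ^2 with q1 = r, q2 = θ.
polar coordinates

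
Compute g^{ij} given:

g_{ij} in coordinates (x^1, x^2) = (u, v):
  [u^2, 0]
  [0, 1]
The metric is diagonal, so g^{ij} is diagonal with entries 1/g_{ii}: diag(1/(u^2), 1).
g^{ij}:
  [1/u^2, 0]
  [0, 1]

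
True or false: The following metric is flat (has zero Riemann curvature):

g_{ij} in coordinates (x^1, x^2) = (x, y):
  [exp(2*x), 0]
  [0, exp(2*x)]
Non-zero Christoffel symbols:
Γ^x_{x x} = 1
Γ^x_{y y} = -1
Γ^y_{x y} = 1
Ricci tensor: R_{xx} = 0, R_{xy} = 0, R_{yy} = 0
All R_{ij} vanish; in 2 dimensions the Riemann tensor is fully determined by the Ricci tensor, so R^i_{jkl} = 0: the metric is flat (curvilinear coordinates on flat space).
True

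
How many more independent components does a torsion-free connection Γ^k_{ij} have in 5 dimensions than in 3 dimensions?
Independent components in n dimensions: n × n(n+1)/2 = n^2(n+1)/2.
5D: 5 × 15 = 75
3D: 3 × 6 = 18
Difference = 75 - 18 = 57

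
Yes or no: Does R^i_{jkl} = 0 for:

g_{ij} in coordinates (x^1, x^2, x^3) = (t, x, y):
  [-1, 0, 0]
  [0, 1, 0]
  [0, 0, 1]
All metric components are constant, so every Christoffel symbol vanishes and R^i_{jkl} = 0.
Yes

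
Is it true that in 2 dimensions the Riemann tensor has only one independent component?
The number of independent components is n^2(n^2-1)/12 = 4·3/12 = 1 for n = 2 (e.g. R_{1212}).
Yes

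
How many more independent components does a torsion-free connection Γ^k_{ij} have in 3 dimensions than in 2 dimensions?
Independent components in n dimensions: n × n(n+1)/2 = n^2(n+1)/2.
3D: 3 × 6 = 18
2D: 2 × 3 = 6
Difference = 18 - 6 = 12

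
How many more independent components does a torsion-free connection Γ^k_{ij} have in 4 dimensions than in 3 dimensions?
Independent components in n dimensions: n × n(n+1)/2 = n^2(n+1)/2.
4D: 4 × 10 = 40
3D: 3 × 6 = 18
Difference = 40 - 18 = 22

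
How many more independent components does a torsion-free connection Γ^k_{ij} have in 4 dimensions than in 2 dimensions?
Independent components in n dimensions: n × n(n+1)/2 = n^2(n+1)/2.
4D: 4 × 10 = 40
2D: 2 × 3 = 6
Difference = 40 - 6 = 34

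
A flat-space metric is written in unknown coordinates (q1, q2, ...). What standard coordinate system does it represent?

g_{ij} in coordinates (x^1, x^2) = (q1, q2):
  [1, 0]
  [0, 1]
All components are constant and the metric is the identity, i.e. orthonormal rectilinear coordinates.
Cartesian (2D) coordinates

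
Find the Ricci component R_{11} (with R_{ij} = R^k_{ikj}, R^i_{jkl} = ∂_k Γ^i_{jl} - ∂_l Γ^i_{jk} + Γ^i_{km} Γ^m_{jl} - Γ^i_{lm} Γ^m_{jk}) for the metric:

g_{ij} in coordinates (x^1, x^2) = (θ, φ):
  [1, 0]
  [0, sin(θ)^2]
Non-zero Christoffel symbols (Γ^k_{ij} = Γ^k_{ji}):
Γ^θ_{φ φ} = -sin(2*θ)/2
Γ^φ_{θ φ} = 1/tan(θ)
R^θ_{θ θ θ} = 0 (a repeated index in an antisymmetric pair)
R^φ_{θ φ θ} = ∂_φ Γ^φ_{θ θ} - ∂_θ Γ^φ_{θ φ} + Γ^φ_{φ m} Γ^m_{θ θ} - Γ^φ_{θ m} Γ^m_{θ φ}
  = (0) - (-1/sin(θ)^2) + (0) - (1/tan(θ)^2) = 1
R_{θθ} = R^θ_{θ θ θ} + R^φ_{θ φ θ} = (0) + (1) = 1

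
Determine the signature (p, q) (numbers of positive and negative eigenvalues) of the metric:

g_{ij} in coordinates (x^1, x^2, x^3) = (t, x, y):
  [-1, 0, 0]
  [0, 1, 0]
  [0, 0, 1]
The metric is diagonal, so its eigenvalues are the diagonal entries: -1, 1, 1 (at a generic point, where coordinate-dependent entries are positive).
2 positive, 1 negative.
(2, 1) - Lorentzian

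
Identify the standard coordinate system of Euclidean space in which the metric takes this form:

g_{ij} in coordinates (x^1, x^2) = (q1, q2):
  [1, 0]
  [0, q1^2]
The line element ds^2 = dq1^2 + q1^2 dq2^2 is dr^2 + r^2 dθ^2 with q1 = r, q2 = θ.
polar coordinates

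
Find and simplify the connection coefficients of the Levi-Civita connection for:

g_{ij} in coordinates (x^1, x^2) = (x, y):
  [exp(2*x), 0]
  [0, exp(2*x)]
Using Γ^k_{ij} = (1/2) g^{km} (∂_i g_{mj} + ∂_j g_{mi} - ∂_m g_{ij}); the metric is diagonal, so only the m = k term contributes.
Non-zero symbols (using the symmetry Γ^k_{ij} = Γ^k_{ji}):
Γ^x_{x x} = (1/2) g^{xx} (∂_x g_{xx} + ∂_x g_{xx} - ∂_x g_{xx}) = (1/2)(exp(-2*x))((2*exp(2*x)) + (2*exp(2*x)) - (2*exp(2*x))) = 1
Γ^x_{y y} = (1/2) g^{xx} (∂_y g_{xy} + ∂_y g_{xy} - ∂_x g_{yy}) = (1/2)(exp(-2*x))((0) + (0) - (2*exp(2*x))) = -1
Γ^y_{x y} = (1/2) g^{yy} (∂_x g_{yy} + ∂_y g_{yx} - ∂_y g_{xy}) = (1/2)(exp(-2*x))((2*exp(2*x)) + (0) - (0)) = 1
All other Christoffel symbols are zero.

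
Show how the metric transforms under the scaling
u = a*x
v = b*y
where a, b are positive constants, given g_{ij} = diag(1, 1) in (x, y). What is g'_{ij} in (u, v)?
Invert the transformation: x = u/a, y = v/b
g'_{ij} = (∂x^k/∂x'^i)(∂x^l/∂x'^j) g_{kl}; with g_{kl} = δ_{kl} this is Σ_k (∂x^k/∂x'^i)(∂x^k/∂x'^j).
Jacobian: ∂x/∂u = 1/a, ∂x/∂v = 0, ∂y/∂u = 0, ∂y/∂v = 1/b
g'_{uu} = (1/a)(1/a) + (0)(0) = 1/a^2
g'_{uv} = (1/a)(0) + (0)(1/b) = 0
g'_{vv} = (0)(0) + (1/b)(1/b) = 1/b^2
g'_{ij} = diag(1/a^2, 1/b^2)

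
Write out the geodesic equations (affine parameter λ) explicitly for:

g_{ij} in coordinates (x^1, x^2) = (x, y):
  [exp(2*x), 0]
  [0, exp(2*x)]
Geodesic equation: d^2x^k/dλ^2 + Γ^k_{ij} (dx^i/dλ)(dx^j/dλ) = 0.
Non-zero Christoffel symbols:
Γ^x_{x x} = 1
Γ^x_{y y} = -1
Γ^y_{x y} = 1
Substituting (the symmetric pair Γ^k_{ij}, Γ^k_{ji} combines into a factor 2):
d^2x/dλ^2 + (dx/dλ)^2 - (dy/dλ)^2 = 0
d^2y/dλ^2 + 2 (dx/dλ)(dy/dλ) = 0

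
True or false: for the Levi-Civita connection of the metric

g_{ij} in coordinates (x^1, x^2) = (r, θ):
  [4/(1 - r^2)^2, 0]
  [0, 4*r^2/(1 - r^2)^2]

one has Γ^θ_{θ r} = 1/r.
Γ^θ_{θ r} = (1/2) g^{θθ} (∂_θ g_{θr} + ∂_r g_{θθ} - ∂_θ g_{θr}) = (1/2)((1 - r^2)^2/(4*r^2))((0) + (-8*(r^3 + r)/(r^2 - 1)^3) - (0)) = (-r^2 - 1)/(r^3 - r)
This differs from the proposed value 1/r.
False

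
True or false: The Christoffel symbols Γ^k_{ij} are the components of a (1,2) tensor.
Under a change of coordinates Γ picks up an inhomogeneous term ∂²x/∂x'∂x'; e.g. Γ = 0 in Cartesian coordinates but Γ^r_{θθ} = -r in polar coordinates on the same flat plane.
False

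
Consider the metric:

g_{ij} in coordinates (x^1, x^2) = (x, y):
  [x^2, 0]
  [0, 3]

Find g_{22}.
With x^1 = x, x^2 = y, g_{22} = g_{yy} is the row-2, column-2 entry of the matrix.
g_{22} = 3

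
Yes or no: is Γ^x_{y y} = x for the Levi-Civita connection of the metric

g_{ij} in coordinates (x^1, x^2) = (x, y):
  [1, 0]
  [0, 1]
Γ^x_{y y} = (1/2) g^{xx} (∂_y g_{xy} + ∂_y g_{xy} - ∂_x g_{yy}) = (1/2)(1)((0) + (0) - (0)) = 0
This differs from the proposed value x.
No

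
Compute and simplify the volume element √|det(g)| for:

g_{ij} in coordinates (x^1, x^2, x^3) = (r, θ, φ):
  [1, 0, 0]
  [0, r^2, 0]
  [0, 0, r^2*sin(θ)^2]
det(g) = r^4*sin(θ)^2
√|det(g)| = r^2*sin(θ) (taking 0 < θ < π so that |sin(θ)| = sin(θ))
Volume element: dV = r^2*sin(θ) dr dθ dφ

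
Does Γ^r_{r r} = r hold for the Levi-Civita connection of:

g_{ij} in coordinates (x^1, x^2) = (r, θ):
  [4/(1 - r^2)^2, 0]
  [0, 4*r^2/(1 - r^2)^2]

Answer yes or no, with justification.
Γ^r_{r r} = (1/2) g^{rr} (∂_r g_{rr} + ∂_r g_{rr} - ∂_r g_{rr}) = (1/2)((1 - r^2)^2/4)((16*r/(1 - r^2)^3) + (16*r/(1 - r^2)^3) - (16*r/(1 - r^2)^3)) = 2*r/(1 - r^2)
This differs from the proposed value r.
No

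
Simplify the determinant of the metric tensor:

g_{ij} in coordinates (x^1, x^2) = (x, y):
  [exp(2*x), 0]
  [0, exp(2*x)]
For a 2×2 metric: det(g) = g_{11}·g_{22} - g_{12}·g_{21}
= (exp(2*x))·(exp(2*x)) - (0)·(0)
= exp(4*x) - 0
det(g) = exp(4*x)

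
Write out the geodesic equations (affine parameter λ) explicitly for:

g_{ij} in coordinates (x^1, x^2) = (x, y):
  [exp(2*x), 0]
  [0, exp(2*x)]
Geodesic equation: d^2x^k/dλ^2 + Γ^k_{ij} (dx^i/dλ)(dx^j/dλ) = 0.
Non-zero Christoffel symbols:
Γ^x_{x x} = 1
Γ^x_{y y} = -1
Γ^y_{x y} = 1
Substituting (the symmetric pair Γ^k_{ij}, Γ^k_{ji} combines into a factor 2):
d^2x/dλ^2 + (dx/dλ)^2 - (dy/dλ)^2 = 0
d^2y/dλ^2 + 2 (dx/dλ)(dy/dλ) = 0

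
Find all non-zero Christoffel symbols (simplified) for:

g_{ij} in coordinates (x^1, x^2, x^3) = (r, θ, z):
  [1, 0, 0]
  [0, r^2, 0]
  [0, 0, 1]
Using Γ^k_{ij} = (1/2) g^{km} (∂_i g_{mj} + ∂_j g_{mi} - ∂_m g_{ij}); the metric is diagonal, so only the m = k term contributes.
Non-zero symbols (using the symmetry Γ^k_{ij} = Γ^k_{ji}):
Γ^r_{θ θ} = (1/2) g^{rr} (∂_θ g_{rθ} + ∂_θ g_{rθ} - ∂_r g_{θθ}) = (1/2)(1)((0) + (0) - (2*r)) = -r
Γ^θ_{r θ} = (1/2) g^{θθ} (∂_r g_{θθ} + ∂_θ g_{θr} - ∂_θ g_{rθ}) = (1/2)(1/r^2)((2*r) + (0) - (0)) = 1/r
All other Christoffel symbols are zero.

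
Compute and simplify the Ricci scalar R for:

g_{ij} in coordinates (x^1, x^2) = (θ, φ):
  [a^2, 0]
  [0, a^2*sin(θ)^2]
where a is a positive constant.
Non-zero Christoffel symbols (Γ^k_{ij} = Γ^k_{ji}):
Γ^θ_{φ φ} = -sin(2*θ)/2
Γ^φ_{θ φ} = 1/tan(θ)
Ricci tensor (R_{ij} = R^k_{ikj}): R_{θθ} = 1, R_{θφ} = 0, R_{φφ} = sin(θ)^2
Inverse metric: g^{θθ} = 1/a^2, g^{φφ} = 1/(a^2*sin(θ)^2)
R = g^{ij} R_{ij} = (1/a^2)(1) + (1/(a^2*sin(θ)^2))(sin(θ)^2) = 2/a^2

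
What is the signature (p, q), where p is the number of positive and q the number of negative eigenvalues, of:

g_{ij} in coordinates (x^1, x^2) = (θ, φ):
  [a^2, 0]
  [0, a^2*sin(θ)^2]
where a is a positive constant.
The metric is diagonal, so its eigenvalues are the diagonal entries: a^2, a^2*sin(θ)^2 (at a generic point, where coordinate-dependent entries are positive).
2 positive, 0 negative.
(2, 0) - Riemannian (positive definite)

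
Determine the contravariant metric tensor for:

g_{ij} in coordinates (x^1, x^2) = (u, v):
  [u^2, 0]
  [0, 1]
The metric is diagonal, so g^{ij} is diagonal with entries 1/g_{ii}: diag(1/(u^2), 1).
g^{ij}:
  [1/u^2, 0]
  [0, 1]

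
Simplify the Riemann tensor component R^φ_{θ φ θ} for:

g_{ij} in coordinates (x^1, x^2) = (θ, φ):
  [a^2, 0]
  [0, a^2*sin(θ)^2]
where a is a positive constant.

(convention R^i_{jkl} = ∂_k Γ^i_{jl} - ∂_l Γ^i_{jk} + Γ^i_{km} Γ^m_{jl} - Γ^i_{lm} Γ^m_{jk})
Non-zero Christoffel symbols (Γ^k_{ij} = Γ^k_{ji}):
Γ^θ_{φ φ} = -sin(2*θ)/2
Γ^φ_{θ φ} = 1/tan(θ)
R^φ_{θ φ θ} = ∂_φ Γ^φ_{θ θ} - ∂_θ Γ^φ_{θ φ} + Γ^φ_{φ m} Γ^m_{θ θ} - Γ^φ_{θ m} Γ^m_{θ φ}
  = (0) - (-1/sin(θ)^2) + (0) - (1/tan(θ)^2) = 1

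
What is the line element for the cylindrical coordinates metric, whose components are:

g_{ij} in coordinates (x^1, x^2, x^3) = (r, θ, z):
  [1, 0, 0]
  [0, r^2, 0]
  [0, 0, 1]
ds^2 = g_{ij} dx^i dx^j; only the non-zero components contribute.
ds^2 = dr^2 + r^2 dθ^2 + dz^2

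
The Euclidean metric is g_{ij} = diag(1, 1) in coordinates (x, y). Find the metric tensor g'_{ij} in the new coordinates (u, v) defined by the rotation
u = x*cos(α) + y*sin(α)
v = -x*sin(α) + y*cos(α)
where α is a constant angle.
Invert the transformation: x = u*cos(α) - v*sin(α), y = u*sin(α) + v*cos(α)
g'_{ij} = (∂x^k/∂x'^i)(∂x^l/∂x'^j) g_{kl}; with g_{kl} = δ_{kl} this is Σ_k (∂x^k/∂x'^i)(∂x^k/∂x'^j).
Jacobian: ∂x/∂u = cos(α), ∂x/∂v = -sin(α), ∂y/∂u = sin(α), ∂y/∂v = cos(α)
g'_{uu} = (cos(α))(cos(α)) + (sin(α))(sin(α)) = 1
g'_{uv} = (cos(α))(-sin(α)) + (sin(α))(cos(α)) = 0
g'_{vv} = (-sin(α))(-sin(α)) + (cos(α))(cos(α)) = 1
g'_{ij} = diag(1, 1)
The Euclidean metric is invariant under rotations.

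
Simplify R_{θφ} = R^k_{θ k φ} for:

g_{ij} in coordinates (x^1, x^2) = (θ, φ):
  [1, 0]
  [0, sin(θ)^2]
Non-zero Christoffel symbols (Γ^k_{ij} = Γ^k_{ji}):
Γ^θ_{φ φ} = -sin(2*θ)/2
Γ^φ_{θ φ} = 1/tan(θ)
R^θ_{θ θ φ} = 0 (a repeated index in an antisymmetric pair)
R^φ_{θ φ φ} = 0 (a repeated index in an antisymmetric pair)
R_{θφ} = R^θ_{θ θ φ} + R^φ_{θ φ φ} = (0) + (0) = 0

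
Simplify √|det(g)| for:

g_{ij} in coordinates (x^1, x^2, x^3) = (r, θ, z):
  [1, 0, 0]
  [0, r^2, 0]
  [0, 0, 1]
det(g) = r^2
√|det(g)| = r
Volume element: dV = r dr dθ dz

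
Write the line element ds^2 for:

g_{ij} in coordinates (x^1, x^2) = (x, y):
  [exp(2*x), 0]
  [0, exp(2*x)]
ds^2 = g_{ij} dx^i dx^j; only the non-zero components contribute.
ds^2 = exp(2*x) dx^2 + exp(2*x) dy^2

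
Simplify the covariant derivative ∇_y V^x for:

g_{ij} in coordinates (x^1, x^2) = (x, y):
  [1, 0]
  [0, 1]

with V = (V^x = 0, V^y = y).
All Christoffel symbols are zero.
∇_y V^x = ∂_y V^x + Γ^x_{y j} V^j
  = (0) + (0)(0) + (0)(y)
  = 0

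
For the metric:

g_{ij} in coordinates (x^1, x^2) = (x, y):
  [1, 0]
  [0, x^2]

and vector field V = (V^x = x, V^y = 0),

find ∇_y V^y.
Non-zero Christoffel symbols:
Γ^x_{y y} = -x
Γ^y_{x y} = 1/x
∇_y V^y = ∂_y V^y + Γ^y_{y j} V^j
  = (0) + (1/x)(x) + (0)(0)
  = 1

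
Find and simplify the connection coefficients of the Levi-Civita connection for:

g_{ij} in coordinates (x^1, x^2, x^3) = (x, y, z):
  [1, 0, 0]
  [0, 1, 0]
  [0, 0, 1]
Using Γ^k_{ij} = (1/2) g^{km} (∂_i g_{mj} + ∂_j g_{mi} - ∂_m g_{ij}); the metric is diagonal, so only the m = k term contributes.
Every metric component is constant, so all ∂_m g_{ij} = 0 and every Christoffel symbol vanishes.
All Christoffel symbols are zero.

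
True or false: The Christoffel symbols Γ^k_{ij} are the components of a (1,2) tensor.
Under a change of coordinates Γ picks up an inhomogeneous term ∂²x/∂x'∂x'; e.g. Γ = 0 in Cartesian coordinates but Γ^r_{θθ} = -r in polar coordinates on the same flat plane.
False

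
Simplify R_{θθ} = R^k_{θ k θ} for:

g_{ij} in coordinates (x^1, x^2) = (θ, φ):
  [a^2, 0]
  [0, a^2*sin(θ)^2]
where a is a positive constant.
Non-zero Christoffel symbols (Γ^k_{ij} = Γ^k_{ji}):
Γ^θ_{φ φ} = -sin(2*θ)/2
Γ^φ_{θ φ} = 1/tan(θ)
R^θ_{θ θ θ} = 0 (a repeated index in an antisymmetric pair)
R^φ_{θ φ θ} = ∂_φ Γ^φ_{θ θ} - ∂_θ Γ^φ_{θ φ} + Γ^φ_{φ m} Γ^m_{θ θ} - Γ^φ_{θ m} Γ^m_{θ φ}
  = (0) - (-1/sin(θ)^2) + (0) - (1/tan(θ)^2) = 1
R_{θθ} = R^θ_{θ θ θ} + R^φ_{θ φ θ} = (0) + (1) = 1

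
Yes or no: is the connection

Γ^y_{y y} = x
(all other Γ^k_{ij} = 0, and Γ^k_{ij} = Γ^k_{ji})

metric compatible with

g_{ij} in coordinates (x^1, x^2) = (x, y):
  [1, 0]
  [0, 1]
Using ∇_k g_{ij} = ∂_k g_{ij} - Γ^m_{ki} g_{mj} - Γ^m_{kj} g_{im}:
∇_y g_{yy} = (0) - (x) - (x) = -2*x ≠ 0
So the connection is not metric compatible (it is not the Levi-Civita connection).
No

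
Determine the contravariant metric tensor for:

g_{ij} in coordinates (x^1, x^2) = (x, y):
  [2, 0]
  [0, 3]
The metric is diagonal, so g^{ij} is diagonal with entries 1/g_{ii}: diag(1/2, 1/3).
g^{ij}:
  [1/2, 0]
  [0, 1/3]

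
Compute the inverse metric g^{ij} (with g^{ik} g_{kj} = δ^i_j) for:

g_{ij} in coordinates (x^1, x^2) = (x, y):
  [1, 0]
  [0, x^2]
The metric is diagonal, so g^{ij} is diagonal with entries 1/g_{ii}: diag(1, 1/(x^2)).
g^{ij}:
  [1, 0]
  [0, 1/x^2]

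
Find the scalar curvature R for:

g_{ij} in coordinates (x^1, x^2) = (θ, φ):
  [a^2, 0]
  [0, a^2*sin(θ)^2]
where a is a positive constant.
Non-zero Christoffel symbols (Γ^k_{ij} = Γ^k_{ji}):
Γ^θ_{φ φ} = -sin(2*θ)/2
Γ^φ_{θ φ} = 1/tan(θ)
Ricci tensor (R_{ij} = R^k_{ikj}): R_{θθ} = 1, R_{θφ} = 0, R_{φφ} = sin(θ)^2
Inverse metric: g^{θθ} = 1/a^2, g^{φφ} = 1/(a^2*sin(θ)^2)
R = g^{ij} R_{ij} = (1/a^2)(1) + (1/(a^2*sin(θ)^2))(sin(θ)^2) = 2/a^2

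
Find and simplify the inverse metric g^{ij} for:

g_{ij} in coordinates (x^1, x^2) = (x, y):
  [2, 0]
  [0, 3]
The metric is diagonal, so g^{ij} is diagonal with entries 1/g_{ii}: diag(1/2, 1/3).
g^{ij}:
  [1/2, 0]
  [0, 1/3]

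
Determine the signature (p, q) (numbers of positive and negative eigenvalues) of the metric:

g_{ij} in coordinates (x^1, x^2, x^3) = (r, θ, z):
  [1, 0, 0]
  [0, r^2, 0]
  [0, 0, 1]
The metric is diagonal, so its eigenvalues are the diagonal entries: 1, r^2, 1 (at a generic point, where coordinate-dependent entries are positive).
3 positive, 0 negative.
(3, 0) - Riemannian (positive definite)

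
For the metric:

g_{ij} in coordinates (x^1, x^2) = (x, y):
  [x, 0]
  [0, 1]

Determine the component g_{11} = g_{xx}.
With x^1 = x, x^2 = y, g_{11} = g_{xx} is the row-1, column-1 entry of the matrix.
g_{11} = x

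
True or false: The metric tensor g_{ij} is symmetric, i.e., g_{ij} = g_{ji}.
By definition the metric is a symmetric bilinear form, g_{ij} = g_{ji}.
True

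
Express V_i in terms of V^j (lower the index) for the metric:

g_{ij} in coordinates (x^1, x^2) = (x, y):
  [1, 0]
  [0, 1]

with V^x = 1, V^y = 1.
V_i = g_{ij} V^j:
V_x = (1)(1) + (0)(1) = 1
V_y = (0)(1) + (1)(1) = 1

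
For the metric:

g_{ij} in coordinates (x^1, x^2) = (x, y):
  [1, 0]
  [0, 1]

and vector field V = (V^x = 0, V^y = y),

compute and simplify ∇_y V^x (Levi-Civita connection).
All Christoffel symbols are zero.
∇_y V^x = ∂_y V^x + Γ^x_{y j} V^j
  = (0) + (0)(0) + (0)(y)
  = 0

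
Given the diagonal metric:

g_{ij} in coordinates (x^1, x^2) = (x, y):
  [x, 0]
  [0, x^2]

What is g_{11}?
With x^1 = x, x^2 = y, g_{11} = g_{xx} is the row-1, column-1 entry of the matrix.
g_{11} = x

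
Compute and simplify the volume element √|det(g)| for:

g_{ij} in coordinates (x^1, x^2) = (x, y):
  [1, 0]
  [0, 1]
det(g) = 1
√|det(g)| = 1
Volume element: dV = 1 dx dy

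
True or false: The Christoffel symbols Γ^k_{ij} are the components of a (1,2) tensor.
Under a change of coordinates Γ picks up an inhomogeneous term ∂²x/∂x'∂x'; e.g. Γ = 0 in Cartesian coordinates but Γ^r_{θθ} = -r in polar coordinates on the same flat plane.
False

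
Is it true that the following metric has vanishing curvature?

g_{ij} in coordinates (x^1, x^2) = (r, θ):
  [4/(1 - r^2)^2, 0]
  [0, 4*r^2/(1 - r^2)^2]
Non-zero Christoffel symbols:
Γ^r_{r r} = 2*r/(1 - r^2)
Γ^r_{θ θ} = (r^3 + r)/(r^2 - 1)
Γ^θ_{r θ} = (-r^2 - 1)/(r^3 - r)
Ricci tensor: R_{rr} = -4/(r^2 - 1)^2, R_{rθ} = 0, R_{θθ} = -4*r^2/(r^2 - 1)^2
The Ricci tensor is non-zero, so the Riemann tensor is non-zero: not flat.
No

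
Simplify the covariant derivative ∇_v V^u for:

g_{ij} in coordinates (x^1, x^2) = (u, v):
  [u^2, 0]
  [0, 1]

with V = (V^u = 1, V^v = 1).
Non-zero Christoffel symbols:
Γ^u_{u u} = 1/u
∇_v V^u = ∂_v V^u + Γ^u_{v j} V^j
  = (0) + (0)(1) + (0)(1)
  = 0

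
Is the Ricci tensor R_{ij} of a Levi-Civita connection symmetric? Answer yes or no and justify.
R_{ij} = R^k_{ikj}; the pair symmetry R_{kilj} = R_{ljki} gives R_{ij} = R_{ji}.
Yes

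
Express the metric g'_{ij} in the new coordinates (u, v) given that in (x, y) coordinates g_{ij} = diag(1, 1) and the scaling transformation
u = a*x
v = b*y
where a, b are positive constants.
Invert the transformation: x = u/a, y = v/b
g'_{ij} = (∂x^k/∂x'^i)(∂x^l/∂x'^j) g_{kl}; with g_{kl} = δ_{kl} this is Σ_k (∂x^k/∂x'^i)(∂x^k/∂x'^j).
Jacobian: ∂x/∂u = 1/a, ∂x/∂v = 0, ∂y/∂u = 0, ∂y/∂v = 1/b
g'_{uu} = (1/a)(1/a) + (0)(0) = 1/a^2
g'_{uv} = (1/a)(0) + (0)(1/b) = 0
g'_{vv} = (0)(0) + (1/b)(1/b) = 1/b^2
g'_{ij} = diag(1/a^2, 1/b^2)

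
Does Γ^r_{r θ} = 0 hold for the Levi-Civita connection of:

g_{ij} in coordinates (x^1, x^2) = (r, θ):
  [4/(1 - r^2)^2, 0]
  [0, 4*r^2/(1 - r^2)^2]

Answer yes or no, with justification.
Γ^r_{r θ} = (1/2) g^{rr} (∂_r g_{rθ} + ∂_θ g_{rr} - ∂_r g_{rθ}) = (1/2)((1 - r^2)^2/4)((0) + (0) - (0)) = 0
This equals the proposed value 0.
Yes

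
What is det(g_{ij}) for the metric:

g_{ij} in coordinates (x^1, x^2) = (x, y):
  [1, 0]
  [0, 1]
For a 2×2 metric: det(g) = g_{11}·g_{22} - g_{12}·g_{21}
= (1)·(1) - (0)·(0)
= 1 - 0
det(g) = 1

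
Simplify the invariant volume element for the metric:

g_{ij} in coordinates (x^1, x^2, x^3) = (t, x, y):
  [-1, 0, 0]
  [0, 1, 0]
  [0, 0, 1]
det(g) = -1
√|det(g)| = 1
Volume element: dV = 1 dt dx dy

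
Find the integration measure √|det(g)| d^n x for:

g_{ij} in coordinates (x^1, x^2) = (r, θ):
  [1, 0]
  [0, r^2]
det(g) = r^2
√|det(g)| = r
Volume element: dV = r dr dθ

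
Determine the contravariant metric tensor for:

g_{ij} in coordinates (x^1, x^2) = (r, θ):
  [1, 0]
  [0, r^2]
The metric is diagonal, so g^{ij} is diagonal with entries 1/g_{ii}: diag(1, 1/(r^2)).
g^{ij}:
  [1, 0]
  [0, 1/r^2]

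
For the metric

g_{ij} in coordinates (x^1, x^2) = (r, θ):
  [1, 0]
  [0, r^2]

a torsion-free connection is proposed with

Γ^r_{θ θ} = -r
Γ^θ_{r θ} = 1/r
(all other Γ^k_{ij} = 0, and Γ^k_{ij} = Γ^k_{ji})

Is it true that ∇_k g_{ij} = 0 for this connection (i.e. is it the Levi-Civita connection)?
Using ∇_k g_{ij} = ∂_k g_{ij} - Γ^m_{ki} g_{mj} - Γ^m_{kj} g_{im}:
e.g. ∇_r g_{θθ} = (2*r) - (r) - (r) = 0
Every component ∇_k g_{ij} vanishes: the connection is metric compatible.
Yes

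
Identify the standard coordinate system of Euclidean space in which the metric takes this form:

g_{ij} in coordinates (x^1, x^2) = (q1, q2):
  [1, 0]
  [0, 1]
All components are constant and the metric is the identity, i.e. orthonormal rectilinear coordinates.
Cartesian (2D) coordinates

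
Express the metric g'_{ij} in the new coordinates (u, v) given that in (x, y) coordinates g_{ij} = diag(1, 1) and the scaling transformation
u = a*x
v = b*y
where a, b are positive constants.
Invert the transformation: x = u/a, y = v/b
g'_{ij} = (∂x^k/∂x'^i)(∂x^l/∂x'^j) g_{kl}; with g_{kl} = δ_{kl} this is Σ_k (∂x^k/∂x'^i)(∂x^k/∂x'^j).
Jacobian: ∂x/∂u = 1/a, ∂x/∂v = 0, ∂y/∂u = 0, ∂y/∂v = 1/b
g'_{uu} = (1/a)(1/a) + (0)(0) = 1/a^2
g'_{uv} = (1/a)(0) + (0)(1/b) = 0
g'_{vv} = (0)(0) + (1/b)(1/b) = 1/b^2
g'_{ij} = diag(1/a^2, 1/b^2)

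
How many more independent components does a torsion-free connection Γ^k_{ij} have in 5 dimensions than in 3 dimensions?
Independent components in n dimensions: n × n(n+1)/2 = n^2(n+1)/2.
5D: 5 × 15 = 75
3D: 3 × 6 = 18
Difference = 75 - 18 = 57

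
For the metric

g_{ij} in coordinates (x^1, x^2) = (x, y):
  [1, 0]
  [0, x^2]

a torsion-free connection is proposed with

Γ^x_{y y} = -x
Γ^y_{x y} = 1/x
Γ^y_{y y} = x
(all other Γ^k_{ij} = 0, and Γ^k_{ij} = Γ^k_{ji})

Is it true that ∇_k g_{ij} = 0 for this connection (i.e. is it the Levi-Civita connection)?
Using ∇_k g_{ij} = ∂_k g_{ij} - Γ^m_{ki} g_{mj} - Γ^m_{kj} g_{im}:
∇_y g_{yy} = (0) - (x^3) - (x^3) = -2*x^3 ≠ 0
So the connection is not metric compatible (it is not the Levi-Civita connection).
No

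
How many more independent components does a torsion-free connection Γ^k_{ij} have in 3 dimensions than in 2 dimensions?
Independent components in n dimensions: n × n(n+1)/2 = n^2(n+1)/2.
3D: 3 × 6 = 18
2D: 2 × 3 = 6
Difference = 18 - 6 = 12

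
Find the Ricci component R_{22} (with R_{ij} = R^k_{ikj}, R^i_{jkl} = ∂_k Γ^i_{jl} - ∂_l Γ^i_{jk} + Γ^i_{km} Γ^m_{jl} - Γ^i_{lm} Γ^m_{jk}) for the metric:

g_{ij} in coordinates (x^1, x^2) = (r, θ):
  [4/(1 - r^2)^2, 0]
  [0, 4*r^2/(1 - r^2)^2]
Non-zero Christoffel symbols (Γ^k_{ij} = Γ^k_{ji}):
Γ^r_{r r} = 2*r/(1 - r^2)
Γ^r_{θ θ} = (r^3 + r)/(r^2 - 1)
Γ^θ_{r θ} = (-r^2 - 1)/(r^3 - r)
R^r_{θ r θ} = ∂_r Γ^r_{θ θ} - ∂_θ Γ^r_{θ r} + Γ^r_{r m} Γ^m_{θ θ} - Γ^r_{θ m} Γ^m_{θ r}
  = ((r^4 - 4*r^2 - 1)/(r^2 - 1)^2) - (0) + (-2*r^2*(r^2 + 1)/(r^2 - 1)^2) - (-(r^2 + 1)^2/(r^2 - 1)^2) = -4*r^2/(r^2 - 1)^2
R^θ_{θ θ θ} = 0 (a repeated index in an antisymmetric pair)
R_{θθ} = R^r_{θ r θ} + R^θ_{θ θ θ} = (-4*r^2/(r^2 - 1)^2) + (0) = -4*r^2/(r^2 - 1)^2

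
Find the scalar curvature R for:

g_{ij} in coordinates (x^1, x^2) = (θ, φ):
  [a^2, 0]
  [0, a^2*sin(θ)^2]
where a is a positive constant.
Non-zero Christoffel symbols (Γ^k_{ij} = Γ^k_{ji}):
Γ^θ_{φ φ} = -sin(2*θ)/2
Γ^φ_{θ φ} = 1/tan(θ)
Ricci tensor (R_{ij} = R^k_{ikj}): R_{θθ} = 1, R_{θφ} = 0, R_{φφ} = sin(θ)^2
Inverse metric: g^{θθ} = 1/a^2, g^{φφ} = 1/(a^2*sin(θ)^2)
R = g^{ij} R_{ij} = (1/a^2)(1) + (1/(a^2*sin(θ)^2))(sin(θ)^2) = 2/a^2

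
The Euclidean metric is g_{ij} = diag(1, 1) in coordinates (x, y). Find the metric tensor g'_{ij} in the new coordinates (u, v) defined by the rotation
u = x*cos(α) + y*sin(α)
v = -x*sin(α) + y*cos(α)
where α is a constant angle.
Invert the transformation: x = u*cos(α) - v*sin(α), y = u*sin(α) + v*cos(α)
g'_{ij} = (∂x^k/∂x'^i)(∂x^l/∂x'^j) g_{kl}; with g_{kl} = δ_{kl} this is Σ_k (∂x^k/∂x'^i)(∂x^k/∂x'^j).
Jacobian: ∂x/∂u = cos(α), ∂x/∂v = -sin(α), ∂y/∂u = sin(α), ∂y/∂v = cos(α)
g'_{uu} = (cos(α))(cos(α)) + (sin(α))(sin(α)) = 1
g'_{uv} = (cos(α))(-sin(α)) + (sin(α))(cos(α)) = 0
g'_{vv} = (-sin(α))(-sin(α)) + (cos(α))(cos(α)) = 1
g'_{ij} = diag(1, 1)
The Euclidean metric is invariant under rotations.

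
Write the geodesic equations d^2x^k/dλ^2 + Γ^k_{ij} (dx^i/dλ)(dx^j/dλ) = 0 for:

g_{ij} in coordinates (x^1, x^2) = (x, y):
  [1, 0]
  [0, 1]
Geodesic equation: d^2x^k/dλ^2 + Γ^k_{ij} (dx^i/dλ)(dx^j/dλ) = 0.
All Christoffel symbols vanish, so the geodesics are straight lines:
d^2x/dλ^2 = 0
d^2y/dλ^2 = 0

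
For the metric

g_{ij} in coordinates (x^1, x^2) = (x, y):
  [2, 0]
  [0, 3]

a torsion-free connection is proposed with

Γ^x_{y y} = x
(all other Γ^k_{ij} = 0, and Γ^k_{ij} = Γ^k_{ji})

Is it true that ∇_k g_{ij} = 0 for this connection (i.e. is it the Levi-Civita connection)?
Using ∇_k g_{ij} = ∂_k g_{ij} - Γ^m_{ki} g_{mj} - Γ^m_{kj} g_{im}:
∇_y g_{xy} = (0) - (0) - (2*x) = -2*x ≠ 0
So the connection is not metric compatible (it is not the Levi-Civita connection).
No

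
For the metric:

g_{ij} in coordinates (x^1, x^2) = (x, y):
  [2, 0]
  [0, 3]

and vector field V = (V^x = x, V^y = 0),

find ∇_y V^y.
All Christoffel symbols are zero.
∇_y V^y = ∂_y V^y + Γ^y_{y j} V^j
  = (0) + (0)(x) + (0)(0)
  = 0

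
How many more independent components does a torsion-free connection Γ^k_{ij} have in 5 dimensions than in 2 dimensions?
Independent components in n dimensions: n × n(n+1)/2 = n^2(n+1)/2.
5D: 5 × 15 = 75
2D: 2 × 3 = 6
Difference = 75 - 6 = 69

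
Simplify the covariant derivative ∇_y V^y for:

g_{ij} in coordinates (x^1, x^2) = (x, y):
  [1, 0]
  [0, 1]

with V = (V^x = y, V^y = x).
All Christoffel symbols are zero.
∇_y V^y = ∂_y V^y + Γ^y_{y j} V^j
  = (0) + (0)(y) + (0)(x)
  = 0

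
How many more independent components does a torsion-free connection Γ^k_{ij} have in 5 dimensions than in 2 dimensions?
Independent components in n dimensions: n × n(n+1)/2 = n^2(n+1)/2.
5D: 5 × 15 = 75
2D: 2 × 3 = 6
Difference = 75 - 6 = 69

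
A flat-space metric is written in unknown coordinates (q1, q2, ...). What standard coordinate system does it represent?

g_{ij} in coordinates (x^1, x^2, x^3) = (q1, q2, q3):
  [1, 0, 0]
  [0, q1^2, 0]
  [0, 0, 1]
The line element ds^2 = dq1^2 + q1^2 dq2^2 + dq3^2 is dr^2 + r^2 dθ^2 + dz^2 with q1 = r, q2 = θ, q3 = z.
cylindrical coordinates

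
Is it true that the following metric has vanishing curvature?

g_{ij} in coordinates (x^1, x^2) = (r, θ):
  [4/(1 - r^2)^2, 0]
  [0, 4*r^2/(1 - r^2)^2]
Non-zero Christoffel symbols:
Γ^r_{r r} = 2*r/(1 - r^2)
Γ^r_{θ θ} = (r^3 + r)/(r^2 - 1)
Γ^θ_{r θ} = (-r^2 - 1)/(r^3 - r)
Ricci tensor: R_{rr} = -4/(r^2 - 1)^2, R_{rθ} = 0, R_{θθ} = -4*r^2/(r^2 - 1)^2
The Ricci tensor is non-zero, so the Riemann tensor is non-zero: not flat.
No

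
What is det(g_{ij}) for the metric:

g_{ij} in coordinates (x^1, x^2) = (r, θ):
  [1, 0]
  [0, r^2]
For a 2×2 metric: det(g) = g_{11}·g_{22} - g_{12}·g_{21}
= (1)·(r^2) - (0)·(0)
= r^2 - 0
det(g) = r^2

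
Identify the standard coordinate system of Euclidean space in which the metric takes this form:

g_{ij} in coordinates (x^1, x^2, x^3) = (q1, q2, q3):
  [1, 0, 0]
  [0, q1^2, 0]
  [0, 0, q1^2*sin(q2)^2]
The line element ds^2 = dq1^2 + q1^2 dq2^2 + q1^2 sin(q2)^2 dq3^2 is dr^2 + r^2 dθ^2 + r^2 sin(θ)^2 dφ^2 with q1 = r, q2 = θ, q3 = φ.
spherical coordinates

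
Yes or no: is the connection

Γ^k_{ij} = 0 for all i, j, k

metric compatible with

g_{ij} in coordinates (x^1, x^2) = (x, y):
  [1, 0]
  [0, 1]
Using ∇_k g_{ij} = ∂_k g_{ij} - Γ^m_{ki} g_{mj} - Γ^m_{kj} g_{im}:
e.g. ∇_y g_{yy} = (0) - (0) - (0) = 0
Every component ∇_k g_{ij} vanishes: the connection is metric compatible.
Yes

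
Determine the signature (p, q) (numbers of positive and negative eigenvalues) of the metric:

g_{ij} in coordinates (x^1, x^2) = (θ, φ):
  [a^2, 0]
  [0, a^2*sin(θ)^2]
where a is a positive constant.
The metric is diagonal, so its eigenvalues are the diagonal entries: a^2, a^2*sin(θ)^2 (at a generic point, where coordinate-dependent entries are positive).
2 positive, 0 negative.
(2, 0) - Riemannian (positive definite)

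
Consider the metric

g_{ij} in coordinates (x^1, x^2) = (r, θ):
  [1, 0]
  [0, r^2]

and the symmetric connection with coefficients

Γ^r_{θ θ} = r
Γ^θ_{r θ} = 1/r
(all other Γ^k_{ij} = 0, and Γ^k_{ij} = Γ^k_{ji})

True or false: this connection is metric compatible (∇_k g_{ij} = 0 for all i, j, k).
Using ∇_k g_{ij} = ∂_k g_{ij} - Γ^m_{ki} g_{mj} - Γ^m_{kj} g_{im}:
∇_θ g_{rθ} = (0) - (r) - (r) = -2*r ≠ 0
So the connection is not metric compatible (it is not the Levi-Civita connection).
False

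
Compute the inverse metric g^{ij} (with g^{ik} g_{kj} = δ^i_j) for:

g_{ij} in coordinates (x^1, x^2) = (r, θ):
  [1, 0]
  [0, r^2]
The metric is diagonal, so g^{ij} is diagonal with entries 1/g_{ii}: diag(1, 1/(r^2)).
g^{ij}:
  [1, 0]
  [0, 1/r^2]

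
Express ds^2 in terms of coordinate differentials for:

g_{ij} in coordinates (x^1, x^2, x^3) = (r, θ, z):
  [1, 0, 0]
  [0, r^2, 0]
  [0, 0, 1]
ds^2 = g_{ij} dx^i dx^j; only the non-zero components contribute.
ds^2 = dr^2 + r^2 dθ^2 + dz^2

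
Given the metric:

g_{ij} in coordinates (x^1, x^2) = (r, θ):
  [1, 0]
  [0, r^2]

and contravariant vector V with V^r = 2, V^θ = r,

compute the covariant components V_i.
V_i = g_{ij} V^j:
V_r = (1)(2) + (0)(r) = 2
V_θ = (0)(2) + (r^2)(r) = r^3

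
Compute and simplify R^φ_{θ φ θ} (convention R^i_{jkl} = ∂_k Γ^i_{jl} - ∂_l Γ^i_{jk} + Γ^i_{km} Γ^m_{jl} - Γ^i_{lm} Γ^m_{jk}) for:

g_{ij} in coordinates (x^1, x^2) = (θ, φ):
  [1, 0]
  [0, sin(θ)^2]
Non-zero Christoffel symbols (Γ^k_{ij} = Γ^k_{ji}):
Γ^θ_{φ φ} = -sin(2*θ)/2
Γ^φ_{θ φ} = 1/tan(θ)
R^φ_{θ φ θ} = ∂_φ Γ^φ_{θ θ} - ∂_θ Γ^φ_{θ φ} + Γ^φ_{φ m} Γ^m_{θ θ} - Γ^φ_{θ m} Γ^m_{θ φ}
  = (0) - (-1/sin(θ)^2) + (0) - (1/tan(θ)^2) = 1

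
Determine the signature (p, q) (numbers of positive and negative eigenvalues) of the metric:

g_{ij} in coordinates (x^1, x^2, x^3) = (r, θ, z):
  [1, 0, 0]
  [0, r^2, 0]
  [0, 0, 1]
The metric is diagonal, so its eigenvalues are the diagonal entries: 1, r^2, 1 (at a generic point, where coordinate-dependent entries are positive).
3 positive, 0 negative.
(3, 0) - Riemannian (positive definite)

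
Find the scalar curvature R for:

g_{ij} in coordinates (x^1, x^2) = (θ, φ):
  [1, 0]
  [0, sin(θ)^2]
Non-zero Christoffel symbols (Γ^k_{ij} = Γ^k_{ji}):
Γ^θ_{φ φ} = -sin(2*θ)/2
Γ^φ_{θ φ} = 1/tan(θ)
Ricci tensor (R_{ij} = R^k_{ikj}): R_{θθ} = 1, R_{θφ} = 0, R_{φφ} = sin(θ)^2
Inverse metric: g^{θθ} = 1, g^{φφ} = 1/sin(θ)^2
R = g^{ij} R_{ij} = (1)(1) + (1/sin(θ)^2)(sin(θ)^2) = 2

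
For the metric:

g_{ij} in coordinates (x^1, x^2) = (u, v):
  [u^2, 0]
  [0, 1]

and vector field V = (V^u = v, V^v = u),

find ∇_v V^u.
Non-zero Christoffel symbols:
Γ^u_{u u} = 1/u
∇_v V^u = ∂_v V^u + Γ^u_{v j} V^j
  = (1) + (0)(v) + (0)(u)
  = 1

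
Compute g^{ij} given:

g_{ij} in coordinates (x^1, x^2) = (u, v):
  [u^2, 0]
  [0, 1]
The metric is diagonal, so g^{ij} is diagonal with entries 1/g_{ii}: diag(1/(u^2), 1).
g^{ij}:
  [1/u^2, 0]
  [0, 1]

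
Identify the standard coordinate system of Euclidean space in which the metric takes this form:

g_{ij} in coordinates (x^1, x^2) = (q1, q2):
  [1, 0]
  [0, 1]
All components are constant and the metric is the identity, i.e. orthonormal rectilinear coordinates.
Cartesian (2D) coordinates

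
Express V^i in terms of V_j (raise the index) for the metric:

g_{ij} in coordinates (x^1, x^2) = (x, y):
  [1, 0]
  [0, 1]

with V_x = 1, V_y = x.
Inverse metric (diagonal): g^{xx} = 1, g^{yy} = 1
V^i = g^{ij} V_j:
V^x = (1)(1) + (0)(x) = 1
V^y = (0)(1) + (1)(x) = x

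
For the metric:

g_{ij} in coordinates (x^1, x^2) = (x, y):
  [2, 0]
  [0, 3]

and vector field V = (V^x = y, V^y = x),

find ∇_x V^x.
All Christoffel symbols are zero.
∇_x V^x = ∂_x V^x + Γ^x_{x j} V^j
  = (0) + (0)(y) + (0)(x)
  = 0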